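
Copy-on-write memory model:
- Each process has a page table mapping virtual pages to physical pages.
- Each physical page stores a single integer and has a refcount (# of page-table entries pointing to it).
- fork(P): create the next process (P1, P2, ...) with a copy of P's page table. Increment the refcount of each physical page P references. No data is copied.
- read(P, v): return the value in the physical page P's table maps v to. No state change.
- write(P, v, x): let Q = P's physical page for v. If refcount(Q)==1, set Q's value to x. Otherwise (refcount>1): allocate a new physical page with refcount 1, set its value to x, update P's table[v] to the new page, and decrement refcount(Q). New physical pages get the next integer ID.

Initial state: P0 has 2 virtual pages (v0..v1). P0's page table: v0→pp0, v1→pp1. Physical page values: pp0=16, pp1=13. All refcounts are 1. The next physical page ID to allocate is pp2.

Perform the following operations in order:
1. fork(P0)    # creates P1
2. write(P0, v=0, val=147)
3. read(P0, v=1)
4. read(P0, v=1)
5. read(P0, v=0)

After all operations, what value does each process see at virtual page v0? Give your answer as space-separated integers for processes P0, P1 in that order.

Answer: 147 16

Derivation:
Op 1: fork(P0) -> P1. 2 ppages; refcounts: pp0:2 pp1:2
Op 2: write(P0, v0, 147). refcount(pp0)=2>1 -> COPY to pp2. 3 ppages; refcounts: pp0:1 pp1:2 pp2:1
Op 3: read(P0, v1) -> 13. No state change.
Op 4: read(P0, v1) -> 13. No state change.
Op 5: read(P0, v0) -> 147. No state change.
P0: v0 -> pp2 = 147
P1: v0 -> pp0 = 16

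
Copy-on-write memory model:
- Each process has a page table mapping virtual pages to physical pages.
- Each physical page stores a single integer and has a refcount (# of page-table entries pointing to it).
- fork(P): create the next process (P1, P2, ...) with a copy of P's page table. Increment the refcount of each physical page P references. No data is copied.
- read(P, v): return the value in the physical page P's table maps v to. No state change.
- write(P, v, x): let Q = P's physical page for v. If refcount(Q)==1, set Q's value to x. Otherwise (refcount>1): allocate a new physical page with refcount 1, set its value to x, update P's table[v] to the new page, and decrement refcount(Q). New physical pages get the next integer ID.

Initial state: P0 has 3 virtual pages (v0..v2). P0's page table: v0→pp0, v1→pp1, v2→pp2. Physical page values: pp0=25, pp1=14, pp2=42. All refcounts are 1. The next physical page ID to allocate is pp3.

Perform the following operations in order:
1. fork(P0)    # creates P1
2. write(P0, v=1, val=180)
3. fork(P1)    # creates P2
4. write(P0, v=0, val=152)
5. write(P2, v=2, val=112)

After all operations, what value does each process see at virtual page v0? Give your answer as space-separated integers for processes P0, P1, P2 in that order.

Op 1: fork(P0) -> P1. 3 ppages; refcounts: pp0:2 pp1:2 pp2:2
Op 2: write(P0, v1, 180). refcount(pp1)=2>1 -> COPY to pp3. 4 ppages; refcounts: pp0:2 pp1:1 pp2:2 pp3:1
Op 3: fork(P1) -> P2. 4 ppages; refcounts: pp0:3 pp1:2 pp2:3 pp3:1
Op 4: write(P0, v0, 152). refcount(pp0)=3>1 -> COPY to pp4. 5 ppages; refcounts: pp0:2 pp1:2 pp2:3 pp3:1 pp4:1
Op 5: write(P2, v2, 112). refcount(pp2)=3>1 -> COPY to pp5. 6 ppages; refcounts: pp0:2 pp1:2 pp2:2 pp3:1 pp4:1 pp5:1
P0: v0 -> pp4 = 152
P1: v0 -> pp0 = 25
P2: v0 -> pp0 = 25

Answer: 152 25 25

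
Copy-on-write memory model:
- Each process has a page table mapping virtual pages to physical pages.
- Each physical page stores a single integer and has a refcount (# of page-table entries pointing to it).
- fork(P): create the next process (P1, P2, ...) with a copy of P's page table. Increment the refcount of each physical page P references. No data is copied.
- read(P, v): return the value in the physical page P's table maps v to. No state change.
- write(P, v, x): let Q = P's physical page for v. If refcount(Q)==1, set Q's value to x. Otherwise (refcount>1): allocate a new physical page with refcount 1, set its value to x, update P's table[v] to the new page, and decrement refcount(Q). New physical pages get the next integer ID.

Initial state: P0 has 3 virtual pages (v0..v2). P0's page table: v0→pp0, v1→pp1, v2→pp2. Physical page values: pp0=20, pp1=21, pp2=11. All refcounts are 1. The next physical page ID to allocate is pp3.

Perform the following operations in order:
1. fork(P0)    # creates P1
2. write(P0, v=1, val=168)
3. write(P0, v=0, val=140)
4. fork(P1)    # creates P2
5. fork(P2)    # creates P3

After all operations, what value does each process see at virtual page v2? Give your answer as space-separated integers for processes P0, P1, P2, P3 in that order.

Answer: 11 11 11 11

Derivation:
Op 1: fork(P0) -> P1. 3 ppages; refcounts: pp0:2 pp1:2 pp2:2
Op 2: write(P0, v1, 168). refcount(pp1)=2>1 -> COPY to pp3. 4 ppages; refcounts: pp0:2 pp1:1 pp2:2 pp3:1
Op 3: write(P0, v0, 140). refcount(pp0)=2>1 -> COPY to pp4. 5 ppages; refcounts: pp0:1 pp1:1 pp2:2 pp3:1 pp4:1
Op 4: fork(P1) -> P2. 5 ppages; refcounts: pp0:2 pp1:2 pp2:3 pp3:1 pp4:1
Op 5: fork(P2) -> P3. 5 ppages; refcounts: pp0:3 pp1:3 pp2:4 pp3:1 pp4:1
P0: v2 -> pp2 = 11
P1: v2 -> pp2 = 11
P2: v2 -> pp2 = 11
P3: v2 -> pp2 = 11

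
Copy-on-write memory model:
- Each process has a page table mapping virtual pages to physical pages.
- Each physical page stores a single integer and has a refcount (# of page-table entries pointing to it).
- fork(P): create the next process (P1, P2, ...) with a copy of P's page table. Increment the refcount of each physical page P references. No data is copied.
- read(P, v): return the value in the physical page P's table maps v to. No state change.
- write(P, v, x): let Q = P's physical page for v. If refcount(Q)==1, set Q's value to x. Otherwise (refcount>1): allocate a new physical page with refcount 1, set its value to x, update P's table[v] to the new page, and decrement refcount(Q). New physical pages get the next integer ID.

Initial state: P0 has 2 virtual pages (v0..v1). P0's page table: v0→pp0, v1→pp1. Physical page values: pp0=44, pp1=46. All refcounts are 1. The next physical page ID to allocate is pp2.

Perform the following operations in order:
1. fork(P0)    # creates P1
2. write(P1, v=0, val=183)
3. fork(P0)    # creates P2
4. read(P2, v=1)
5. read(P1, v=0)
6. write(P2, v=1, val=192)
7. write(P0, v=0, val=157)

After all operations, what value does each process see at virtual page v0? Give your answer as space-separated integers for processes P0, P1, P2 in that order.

Op 1: fork(P0) -> P1. 2 ppages; refcounts: pp0:2 pp1:2
Op 2: write(P1, v0, 183). refcount(pp0)=2>1 -> COPY to pp2. 3 ppages; refcounts: pp0:1 pp1:2 pp2:1
Op 3: fork(P0) -> P2. 3 ppages; refcounts: pp0:2 pp1:3 pp2:1
Op 4: read(P2, v1) -> 46. No state change.
Op 5: read(P1, v0) -> 183. No state change.
Op 6: write(P2, v1, 192). refcount(pp1)=3>1 -> COPY to pp3. 4 ppages; refcounts: pp0:2 pp1:2 pp2:1 pp3:1
Op 7: write(P0, v0, 157). refcount(pp0)=2>1 -> COPY to pp4. 5 ppages; refcounts: pp0:1 pp1:2 pp2:1 pp3:1 pp4:1
P0: v0 -> pp4 = 157
P1: v0 -> pp2 = 183
P2: v0 -> pp0 = 44

Answer: 157 183 44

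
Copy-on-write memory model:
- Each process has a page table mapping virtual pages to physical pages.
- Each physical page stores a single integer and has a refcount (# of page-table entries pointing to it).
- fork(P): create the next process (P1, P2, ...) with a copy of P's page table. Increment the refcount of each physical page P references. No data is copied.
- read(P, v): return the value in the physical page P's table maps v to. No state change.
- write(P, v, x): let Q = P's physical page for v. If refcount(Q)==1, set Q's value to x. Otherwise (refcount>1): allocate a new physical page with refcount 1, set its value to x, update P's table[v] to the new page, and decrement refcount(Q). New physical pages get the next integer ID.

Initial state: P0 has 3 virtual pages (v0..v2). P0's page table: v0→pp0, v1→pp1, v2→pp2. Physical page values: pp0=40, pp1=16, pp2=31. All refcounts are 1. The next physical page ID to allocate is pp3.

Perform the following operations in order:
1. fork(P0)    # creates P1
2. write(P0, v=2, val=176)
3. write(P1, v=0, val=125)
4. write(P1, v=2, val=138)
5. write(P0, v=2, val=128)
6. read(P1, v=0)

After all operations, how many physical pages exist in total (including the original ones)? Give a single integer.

Answer: 5

Derivation:
Op 1: fork(P0) -> P1. 3 ppages; refcounts: pp0:2 pp1:2 pp2:2
Op 2: write(P0, v2, 176). refcount(pp2)=2>1 -> COPY to pp3. 4 ppages; refcounts: pp0:2 pp1:2 pp2:1 pp3:1
Op 3: write(P1, v0, 125). refcount(pp0)=2>1 -> COPY to pp4. 5 ppages; refcounts: pp0:1 pp1:2 pp2:1 pp3:1 pp4:1
Op 4: write(P1, v2, 138). refcount(pp2)=1 -> write in place. 5 ppages; refcounts: pp0:1 pp1:2 pp2:1 pp3:1 pp4:1
Op 5: write(P0, v2, 128). refcount(pp3)=1 -> write in place. 5 ppages; refcounts: pp0:1 pp1:2 pp2:1 pp3:1 pp4:1
Op 6: read(P1, v0) -> 125. No state change.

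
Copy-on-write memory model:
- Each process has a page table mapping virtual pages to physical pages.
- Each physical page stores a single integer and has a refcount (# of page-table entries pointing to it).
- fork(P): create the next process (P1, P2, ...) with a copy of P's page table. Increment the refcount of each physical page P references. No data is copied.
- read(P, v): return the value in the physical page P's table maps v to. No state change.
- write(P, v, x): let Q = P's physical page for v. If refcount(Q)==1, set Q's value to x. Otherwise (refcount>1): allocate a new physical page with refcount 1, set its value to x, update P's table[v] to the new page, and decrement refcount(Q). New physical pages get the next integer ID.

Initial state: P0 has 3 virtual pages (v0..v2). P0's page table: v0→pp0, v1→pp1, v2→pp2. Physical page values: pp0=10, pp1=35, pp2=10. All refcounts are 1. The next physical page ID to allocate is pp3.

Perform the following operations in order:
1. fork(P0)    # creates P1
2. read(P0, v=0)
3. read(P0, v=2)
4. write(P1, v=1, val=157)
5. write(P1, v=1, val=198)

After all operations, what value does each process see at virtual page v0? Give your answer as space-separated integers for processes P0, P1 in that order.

Op 1: fork(P0) -> P1. 3 ppages; refcounts: pp0:2 pp1:2 pp2:2
Op 2: read(P0, v0) -> 10. No state change.
Op 3: read(P0, v2) -> 10. No state change.
Op 4: write(P1, v1, 157). refcount(pp1)=2>1 -> COPY to pp3. 4 ppages; refcounts: pp0:2 pp1:1 pp2:2 pp3:1
Op 5: write(P1, v1, 198). refcount(pp3)=1 -> write in place. 4 ppages; refcounts: pp0:2 pp1:1 pp2:2 pp3:1
P0: v0 -> pp0 = 10
P1: v0 -> pp0 = 10

Answer: 10 10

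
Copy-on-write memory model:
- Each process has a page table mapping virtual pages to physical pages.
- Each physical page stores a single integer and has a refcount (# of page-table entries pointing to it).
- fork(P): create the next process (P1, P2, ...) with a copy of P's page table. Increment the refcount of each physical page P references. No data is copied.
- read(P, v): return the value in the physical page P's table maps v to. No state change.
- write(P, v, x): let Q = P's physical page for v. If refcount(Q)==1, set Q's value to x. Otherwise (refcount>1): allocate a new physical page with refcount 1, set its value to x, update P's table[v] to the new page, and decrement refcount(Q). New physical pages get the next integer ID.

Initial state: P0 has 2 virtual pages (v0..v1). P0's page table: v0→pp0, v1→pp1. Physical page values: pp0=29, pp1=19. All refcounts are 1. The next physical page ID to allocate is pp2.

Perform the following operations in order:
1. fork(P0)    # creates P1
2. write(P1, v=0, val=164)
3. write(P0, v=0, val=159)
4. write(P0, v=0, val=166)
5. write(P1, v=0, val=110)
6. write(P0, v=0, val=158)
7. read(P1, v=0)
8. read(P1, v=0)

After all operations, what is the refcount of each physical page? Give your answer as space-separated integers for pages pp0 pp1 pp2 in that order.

Answer: 1 2 1

Derivation:
Op 1: fork(P0) -> P1. 2 ppages; refcounts: pp0:2 pp1:2
Op 2: write(P1, v0, 164). refcount(pp0)=2>1 -> COPY to pp2. 3 ppages; refcounts: pp0:1 pp1:2 pp2:1
Op 3: write(P0, v0, 159). refcount(pp0)=1 -> write in place. 3 ppages; refcounts: pp0:1 pp1:2 pp2:1
Op 4: write(P0, v0, 166). refcount(pp0)=1 -> write in place. 3 ppages; refcounts: pp0:1 pp1:2 pp2:1
Op 5: write(P1, v0, 110). refcount(pp2)=1 -> write in place. 3 ppages; refcounts: pp0:1 pp1:2 pp2:1
Op 6: write(P0, v0, 158). refcount(pp0)=1 -> write in place. 3 ppages; refcounts: pp0:1 pp1:2 pp2:1
Op 7: read(P1, v0) -> 110. No state change.
Op 8: read(P1, v0) -> 110. No state change.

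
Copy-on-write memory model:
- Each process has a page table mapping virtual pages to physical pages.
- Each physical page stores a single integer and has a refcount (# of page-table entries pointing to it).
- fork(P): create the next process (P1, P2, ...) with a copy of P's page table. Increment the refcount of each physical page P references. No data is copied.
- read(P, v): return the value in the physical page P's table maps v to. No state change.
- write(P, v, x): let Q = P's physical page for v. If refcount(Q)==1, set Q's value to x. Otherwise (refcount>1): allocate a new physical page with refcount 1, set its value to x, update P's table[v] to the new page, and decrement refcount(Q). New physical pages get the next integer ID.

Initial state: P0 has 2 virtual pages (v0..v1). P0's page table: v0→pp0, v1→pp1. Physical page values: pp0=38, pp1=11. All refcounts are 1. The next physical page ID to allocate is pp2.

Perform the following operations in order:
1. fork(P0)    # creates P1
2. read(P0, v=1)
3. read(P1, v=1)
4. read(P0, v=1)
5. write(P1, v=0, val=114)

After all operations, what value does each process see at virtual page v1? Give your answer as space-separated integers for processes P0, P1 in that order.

Op 1: fork(P0) -> P1. 2 ppages; refcounts: pp0:2 pp1:2
Op 2: read(P0, v1) -> 11. No state change.
Op 3: read(P1, v1) -> 11. No state change.
Op 4: read(P0, v1) -> 11. No state change.
Op 5: write(P1, v0, 114). refcount(pp0)=2>1 -> COPY to pp2. 3 ppages; refcounts: pp0:1 pp1:2 pp2:1
P0: v1 -> pp1 = 11
P1: v1 -> pp1 = 11

Answer: 11 11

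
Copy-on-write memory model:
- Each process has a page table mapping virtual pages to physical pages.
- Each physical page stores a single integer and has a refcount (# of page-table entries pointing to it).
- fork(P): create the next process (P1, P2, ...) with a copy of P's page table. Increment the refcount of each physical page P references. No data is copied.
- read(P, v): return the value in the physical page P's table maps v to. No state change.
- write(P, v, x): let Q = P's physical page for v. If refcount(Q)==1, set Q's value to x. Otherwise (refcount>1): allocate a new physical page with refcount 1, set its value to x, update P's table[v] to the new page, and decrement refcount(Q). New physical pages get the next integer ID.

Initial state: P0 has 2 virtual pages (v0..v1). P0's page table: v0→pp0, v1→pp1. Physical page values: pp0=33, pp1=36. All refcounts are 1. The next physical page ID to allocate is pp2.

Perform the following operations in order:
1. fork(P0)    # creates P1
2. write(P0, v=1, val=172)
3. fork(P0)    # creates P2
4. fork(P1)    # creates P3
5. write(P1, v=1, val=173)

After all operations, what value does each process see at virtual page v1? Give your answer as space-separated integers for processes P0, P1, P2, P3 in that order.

Answer: 172 173 172 36

Derivation:
Op 1: fork(P0) -> P1. 2 ppages; refcounts: pp0:2 pp1:2
Op 2: write(P0, v1, 172). refcount(pp1)=2>1 -> COPY to pp2. 3 ppages; refcounts: pp0:2 pp1:1 pp2:1
Op 3: fork(P0) -> P2. 3 ppages; refcounts: pp0:3 pp1:1 pp2:2
Op 4: fork(P1) -> P3. 3 ppages; refcounts: pp0:4 pp1:2 pp2:2
Op 5: write(P1, v1, 173). refcount(pp1)=2>1 -> COPY to pp3. 4 ppages; refcounts: pp0:4 pp1:1 pp2:2 pp3:1
P0: v1 -> pp2 = 172
P1: v1 -> pp3 = 173
P2: v1 -> pp2 = 172
P3: v1 -> pp1 = 36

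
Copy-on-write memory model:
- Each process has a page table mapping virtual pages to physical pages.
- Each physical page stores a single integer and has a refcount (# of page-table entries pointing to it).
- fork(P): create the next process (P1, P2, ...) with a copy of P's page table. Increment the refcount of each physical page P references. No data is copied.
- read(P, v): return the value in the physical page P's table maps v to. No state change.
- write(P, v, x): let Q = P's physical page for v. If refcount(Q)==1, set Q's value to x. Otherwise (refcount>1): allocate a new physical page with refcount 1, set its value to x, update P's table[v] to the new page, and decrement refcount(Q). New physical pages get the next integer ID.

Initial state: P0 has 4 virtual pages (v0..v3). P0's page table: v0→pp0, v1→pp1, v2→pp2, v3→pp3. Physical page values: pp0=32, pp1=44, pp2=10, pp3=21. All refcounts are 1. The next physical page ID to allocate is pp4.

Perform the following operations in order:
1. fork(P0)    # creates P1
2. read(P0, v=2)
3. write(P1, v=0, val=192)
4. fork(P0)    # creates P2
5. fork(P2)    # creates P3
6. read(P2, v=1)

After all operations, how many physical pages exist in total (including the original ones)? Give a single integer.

Answer: 5

Derivation:
Op 1: fork(P0) -> P1. 4 ppages; refcounts: pp0:2 pp1:2 pp2:2 pp3:2
Op 2: read(P0, v2) -> 10. No state change.
Op 3: write(P1, v0, 192). refcount(pp0)=2>1 -> COPY to pp4. 5 ppages; refcounts: pp0:1 pp1:2 pp2:2 pp3:2 pp4:1
Op 4: fork(P0) -> P2. 5 ppages; refcounts: pp0:2 pp1:3 pp2:3 pp3:3 pp4:1
Op 5: fork(P2) -> P3. 5 ppages; refcounts: pp0:3 pp1:4 pp2:4 pp3:4 pp4:1
Op 6: read(P2, v1) -> 44. No state change.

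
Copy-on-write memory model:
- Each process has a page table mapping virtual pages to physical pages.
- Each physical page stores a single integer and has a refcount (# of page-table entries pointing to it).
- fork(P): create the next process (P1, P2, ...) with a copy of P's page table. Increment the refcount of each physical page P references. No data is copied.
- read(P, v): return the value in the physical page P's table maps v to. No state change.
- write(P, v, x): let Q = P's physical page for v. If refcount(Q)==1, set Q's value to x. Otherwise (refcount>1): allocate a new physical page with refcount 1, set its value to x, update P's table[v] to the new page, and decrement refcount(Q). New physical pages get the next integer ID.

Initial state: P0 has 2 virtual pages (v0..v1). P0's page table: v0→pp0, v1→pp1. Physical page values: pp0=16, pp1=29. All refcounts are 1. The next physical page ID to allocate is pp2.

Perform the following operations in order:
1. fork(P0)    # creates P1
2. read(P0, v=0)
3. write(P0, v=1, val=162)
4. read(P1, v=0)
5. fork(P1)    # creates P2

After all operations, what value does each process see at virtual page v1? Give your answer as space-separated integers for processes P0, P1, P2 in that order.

Op 1: fork(P0) -> P1. 2 ppages; refcounts: pp0:2 pp1:2
Op 2: read(P0, v0) -> 16. No state change.
Op 3: write(P0, v1, 162). refcount(pp1)=2>1 -> COPY to pp2. 3 ppages; refcounts: pp0:2 pp1:1 pp2:1
Op 4: read(P1, v0) -> 16. No state change.
Op 5: fork(P1) -> P2. 3 ppages; refcounts: pp0:3 pp1:2 pp2:1
P0: v1 -> pp2 = 162
P1: v1 -> pp1 = 29
P2: v1 -> pp1 = 29

Answer: 162 29 29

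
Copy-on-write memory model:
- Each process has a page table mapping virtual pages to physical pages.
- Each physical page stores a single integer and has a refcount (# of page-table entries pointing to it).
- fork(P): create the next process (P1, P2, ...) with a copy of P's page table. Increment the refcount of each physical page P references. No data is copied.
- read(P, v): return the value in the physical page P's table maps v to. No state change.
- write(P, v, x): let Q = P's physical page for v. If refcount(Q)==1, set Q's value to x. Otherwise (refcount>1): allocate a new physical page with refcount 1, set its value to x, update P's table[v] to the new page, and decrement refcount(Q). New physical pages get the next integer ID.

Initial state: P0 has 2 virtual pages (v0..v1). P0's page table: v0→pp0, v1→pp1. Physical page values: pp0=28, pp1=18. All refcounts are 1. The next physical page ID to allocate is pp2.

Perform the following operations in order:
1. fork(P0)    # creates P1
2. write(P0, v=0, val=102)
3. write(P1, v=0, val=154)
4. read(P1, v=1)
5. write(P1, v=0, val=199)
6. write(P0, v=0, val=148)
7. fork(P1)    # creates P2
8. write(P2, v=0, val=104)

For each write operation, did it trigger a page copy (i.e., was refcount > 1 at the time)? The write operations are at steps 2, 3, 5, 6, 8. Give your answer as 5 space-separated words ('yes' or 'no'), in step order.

Op 1: fork(P0) -> P1. 2 ppages; refcounts: pp0:2 pp1:2
Op 2: write(P0, v0, 102). refcount(pp0)=2>1 -> COPY to pp2. 3 ppages; refcounts: pp0:1 pp1:2 pp2:1
Op 3: write(P1, v0, 154). refcount(pp0)=1 -> write in place. 3 ppages; refcounts: pp0:1 pp1:2 pp2:1
Op 4: read(P1, v1) -> 18. No state change.
Op 5: write(P1, v0, 199). refcount(pp0)=1 -> write in place. 3 ppages; refcounts: pp0:1 pp1:2 pp2:1
Op 6: write(P0, v0, 148). refcount(pp2)=1 -> write in place. 3 ppages; refcounts: pp0:1 pp1:2 pp2:1
Op 7: fork(P1) -> P2. 3 ppages; refcounts: pp0:2 pp1:3 pp2:1
Op 8: write(P2, v0, 104). refcount(pp0)=2>1 -> COPY to pp3. 4 ppages; refcounts: pp0:1 pp1:3 pp2:1 pp3:1

yes no no no yes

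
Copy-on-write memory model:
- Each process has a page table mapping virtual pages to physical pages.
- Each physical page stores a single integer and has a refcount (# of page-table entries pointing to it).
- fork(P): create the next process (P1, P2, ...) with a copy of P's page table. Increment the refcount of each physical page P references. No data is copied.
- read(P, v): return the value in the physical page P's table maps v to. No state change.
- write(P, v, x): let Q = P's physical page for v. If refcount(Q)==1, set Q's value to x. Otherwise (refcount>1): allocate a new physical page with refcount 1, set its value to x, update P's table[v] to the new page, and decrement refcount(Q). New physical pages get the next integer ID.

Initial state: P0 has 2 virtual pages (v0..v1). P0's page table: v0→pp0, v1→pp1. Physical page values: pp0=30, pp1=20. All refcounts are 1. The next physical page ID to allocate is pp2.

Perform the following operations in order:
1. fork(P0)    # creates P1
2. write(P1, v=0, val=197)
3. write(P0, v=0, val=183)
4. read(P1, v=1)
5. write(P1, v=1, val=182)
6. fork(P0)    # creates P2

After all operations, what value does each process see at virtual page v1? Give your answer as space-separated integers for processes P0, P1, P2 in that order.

Answer: 20 182 20

Derivation:
Op 1: fork(P0) -> P1. 2 ppages; refcounts: pp0:2 pp1:2
Op 2: write(P1, v0, 197). refcount(pp0)=2>1 -> COPY to pp2. 3 ppages; refcounts: pp0:1 pp1:2 pp2:1
Op 3: write(P0, v0, 183). refcount(pp0)=1 -> write in place. 3 ppages; refcounts: pp0:1 pp1:2 pp2:1
Op 4: read(P1, v1) -> 20. No state change.
Op 5: write(P1, v1, 182). refcount(pp1)=2>1 -> COPY to pp3. 4 ppages; refcounts: pp0:1 pp1:1 pp2:1 pp3:1
Op 6: fork(P0) -> P2. 4 ppages; refcounts: pp0:2 pp1:2 pp2:1 pp3:1
P0: v1 -> pp1 = 20
P1: v1 -> pp3 = 182
P2: v1 -> pp1 = 20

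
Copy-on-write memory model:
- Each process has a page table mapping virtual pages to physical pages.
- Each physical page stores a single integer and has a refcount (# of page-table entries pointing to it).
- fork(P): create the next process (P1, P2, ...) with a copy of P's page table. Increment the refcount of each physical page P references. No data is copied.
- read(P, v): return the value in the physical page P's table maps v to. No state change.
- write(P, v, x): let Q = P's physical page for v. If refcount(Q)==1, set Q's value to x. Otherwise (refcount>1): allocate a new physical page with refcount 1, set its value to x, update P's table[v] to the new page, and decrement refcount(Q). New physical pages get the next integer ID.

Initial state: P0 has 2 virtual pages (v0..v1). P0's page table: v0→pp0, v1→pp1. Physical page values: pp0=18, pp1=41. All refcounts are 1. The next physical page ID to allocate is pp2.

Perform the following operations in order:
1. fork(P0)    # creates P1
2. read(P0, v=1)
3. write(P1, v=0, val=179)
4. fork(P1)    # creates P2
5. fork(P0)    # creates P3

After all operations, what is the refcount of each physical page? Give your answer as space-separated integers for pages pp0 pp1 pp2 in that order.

Op 1: fork(P0) -> P1. 2 ppages; refcounts: pp0:2 pp1:2
Op 2: read(P0, v1) -> 41. No state change.
Op 3: write(P1, v0, 179). refcount(pp0)=2>1 -> COPY to pp2. 3 ppages; refcounts: pp0:1 pp1:2 pp2:1
Op 4: fork(P1) -> P2. 3 ppages; refcounts: pp0:1 pp1:3 pp2:2
Op 5: fork(P0) -> P3. 3 ppages; refcounts: pp0:2 pp1:4 pp2:2

Answer: 2 4 2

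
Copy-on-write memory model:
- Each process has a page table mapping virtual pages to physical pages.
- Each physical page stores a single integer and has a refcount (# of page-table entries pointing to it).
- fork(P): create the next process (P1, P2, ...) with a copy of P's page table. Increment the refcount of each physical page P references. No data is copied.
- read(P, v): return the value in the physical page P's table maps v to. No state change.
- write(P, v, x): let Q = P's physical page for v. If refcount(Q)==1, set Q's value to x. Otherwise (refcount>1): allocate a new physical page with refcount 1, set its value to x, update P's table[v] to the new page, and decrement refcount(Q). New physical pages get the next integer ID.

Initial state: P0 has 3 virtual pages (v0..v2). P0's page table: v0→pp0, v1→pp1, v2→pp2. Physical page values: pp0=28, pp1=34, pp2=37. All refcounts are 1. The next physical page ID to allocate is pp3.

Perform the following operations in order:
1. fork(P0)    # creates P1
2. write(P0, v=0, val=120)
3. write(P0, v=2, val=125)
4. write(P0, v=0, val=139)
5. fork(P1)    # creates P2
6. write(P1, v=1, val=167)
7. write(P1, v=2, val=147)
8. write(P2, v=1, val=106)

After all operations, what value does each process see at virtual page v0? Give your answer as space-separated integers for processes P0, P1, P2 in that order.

Op 1: fork(P0) -> P1. 3 ppages; refcounts: pp0:2 pp1:2 pp2:2
Op 2: write(P0, v0, 120). refcount(pp0)=2>1 -> COPY to pp3. 4 ppages; refcounts: pp0:1 pp1:2 pp2:2 pp3:1
Op 3: write(P0, v2, 125). refcount(pp2)=2>1 -> COPY to pp4. 5 ppages; refcounts: pp0:1 pp1:2 pp2:1 pp3:1 pp4:1
Op 4: write(P0, v0, 139). refcount(pp3)=1 -> write in place. 5 ppages; refcounts: pp0:1 pp1:2 pp2:1 pp3:1 pp4:1
Op 5: fork(P1) -> P2. 5 ppages; refcounts: pp0:2 pp1:3 pp2:2 pp3:1 pp4:1
Op 6: write(P1, v1, 167). refcount(pp1)=3>1 -> COPY to pp5. 6 ppages; refcounts: pp0:2 pp1:2 pp2:2 pp3:1 pp4:1 pp5:1
Op 7: write(P1, v2, 147). refcount(pp2)=2>1 -> COPY to pp6. 7 ppages; refcounts: pp0:2 pp1:2 pp2:1 pp3:1 pp4:1 pp5:1 pp6:1
Op 8: write(P2, v1, 106). refcount(pp1)=2>1 -> COPY to pp7. 8 ppages; refcounts: pp0:2 pp1:1 pp2:1 pp3:1 pp4:1 pp5:1 pp6:1 pp7:1
P0: v0 -> pp3 = 139
P1: v0 -> pp0 = 28
P2: v0 -> pp0 = 28

Answer: 139 28 28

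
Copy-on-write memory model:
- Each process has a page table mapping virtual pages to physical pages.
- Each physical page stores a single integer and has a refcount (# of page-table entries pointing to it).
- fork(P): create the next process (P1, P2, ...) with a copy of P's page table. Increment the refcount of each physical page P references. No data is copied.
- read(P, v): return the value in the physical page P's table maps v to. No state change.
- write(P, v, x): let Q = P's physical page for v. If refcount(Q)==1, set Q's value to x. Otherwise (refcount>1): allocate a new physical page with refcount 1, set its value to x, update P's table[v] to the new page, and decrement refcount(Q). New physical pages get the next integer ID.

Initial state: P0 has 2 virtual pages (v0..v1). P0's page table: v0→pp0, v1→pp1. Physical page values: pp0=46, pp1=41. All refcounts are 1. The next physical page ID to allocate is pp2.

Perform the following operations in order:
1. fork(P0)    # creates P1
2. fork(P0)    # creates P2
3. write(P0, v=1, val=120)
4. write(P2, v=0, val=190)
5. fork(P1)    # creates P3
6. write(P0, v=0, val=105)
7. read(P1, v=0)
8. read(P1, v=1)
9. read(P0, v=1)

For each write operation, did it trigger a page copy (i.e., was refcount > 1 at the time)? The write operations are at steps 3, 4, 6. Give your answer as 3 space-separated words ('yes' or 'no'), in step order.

Op 1: fork(P0) -> P1. 2 ppages; refcounts: pp0:2 pp1:2
Op 2: fork(P0) -> P2. 2 ppages; refcounts: pp0:3 pp1:3
Op 3: write(P0, v1, 120). refcount(pp1)=3>1 -> COPY to pp2. 3 ppages; refcounts: pp0:3 pp1:2 pp2:1
Op 4: write(P2, v0, 190). refcount(pp0)=3>1 -> COPY to pp3. 4 ppages; refcounts: pp0:2 pp1:2 pp2:1 pp3:1
Op 5: fork(P1) -> P3. 4 ppages; refcounts: pp0:3 pp1:3 pp2:1 pp3:1
Op 6: write(P0, v0, 105). refcount(pp0)=3>1 -> COPY to pp4. 5 ppages; refcounts: pp0:2 pp1:3 pp2:1 pp3:1 pp4:1
Op 7: read(P1, v0) -> 46. No state change.
Op 8: read(P1, v1) -> 41. No state change.
Op 9: read(P0, v1) -> 120. No state change.

yes yes yes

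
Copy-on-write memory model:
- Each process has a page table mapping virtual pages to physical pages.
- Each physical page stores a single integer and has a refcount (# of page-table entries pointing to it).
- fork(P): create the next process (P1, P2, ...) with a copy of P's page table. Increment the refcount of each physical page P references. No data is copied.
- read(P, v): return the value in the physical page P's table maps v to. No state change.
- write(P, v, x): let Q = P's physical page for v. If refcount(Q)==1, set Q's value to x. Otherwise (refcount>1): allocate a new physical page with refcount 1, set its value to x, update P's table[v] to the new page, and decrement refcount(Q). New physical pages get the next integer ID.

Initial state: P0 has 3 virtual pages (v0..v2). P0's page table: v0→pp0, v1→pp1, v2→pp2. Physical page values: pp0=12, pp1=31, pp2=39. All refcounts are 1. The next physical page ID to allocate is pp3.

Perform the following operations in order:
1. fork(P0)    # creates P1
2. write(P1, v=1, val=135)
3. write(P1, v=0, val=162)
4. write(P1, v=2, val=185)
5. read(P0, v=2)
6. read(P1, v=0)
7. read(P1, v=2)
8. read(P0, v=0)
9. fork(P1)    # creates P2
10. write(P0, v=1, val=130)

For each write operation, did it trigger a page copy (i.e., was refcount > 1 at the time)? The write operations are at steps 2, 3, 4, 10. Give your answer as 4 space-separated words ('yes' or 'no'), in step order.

Op 1: fork(P0) -> P1. 3 ppages; refcounts: pp0:2 pp1:2 pp2:2
Op 2: write(P1, v1, 135). refcount(pp1)=2>1 -> COPY to pp3. 4 ppages; refcounts: pp0:2 pp1:1 pp2:2 pp3:1
Op 3: write(P1, v0, 162). refcount(pp0)=2>1 -> COPY to pp4. 5 ppages; refcounts: pp0:1 pp1:1 pp2:2 pp3:1 pp4:1
Op 4: write(P1, v2, 185). refcount(pp2)=2>1 -> COPY to pp5. 6 ppages; refcounts: pp0:1 pp1:1 pp2:1 pp3:1 pp4:1 pp5:1
Op 5: read(P0, v2) -> 39. No state change.
Op 6: read(P1, v0) -> 162. No state change.
Op 7: read(P1, v2) -> 185. No state change.
Op 8: read(P0, v0) -> 12. No state change.
Op 9: fork(P1) -> P2. 6 ppages; refcounts: pp0:1 pp1:1 pp2:1 pp3:2 pp4:2 pp5:2
Op 10: write(P0, v1, 130). refcount(pp1)=1 -> write in place. 6 ppages; refcounts: pp0:1 pp1:1 pp2:1 pp3:2 pp4:2 pp5:2

yes yes yes no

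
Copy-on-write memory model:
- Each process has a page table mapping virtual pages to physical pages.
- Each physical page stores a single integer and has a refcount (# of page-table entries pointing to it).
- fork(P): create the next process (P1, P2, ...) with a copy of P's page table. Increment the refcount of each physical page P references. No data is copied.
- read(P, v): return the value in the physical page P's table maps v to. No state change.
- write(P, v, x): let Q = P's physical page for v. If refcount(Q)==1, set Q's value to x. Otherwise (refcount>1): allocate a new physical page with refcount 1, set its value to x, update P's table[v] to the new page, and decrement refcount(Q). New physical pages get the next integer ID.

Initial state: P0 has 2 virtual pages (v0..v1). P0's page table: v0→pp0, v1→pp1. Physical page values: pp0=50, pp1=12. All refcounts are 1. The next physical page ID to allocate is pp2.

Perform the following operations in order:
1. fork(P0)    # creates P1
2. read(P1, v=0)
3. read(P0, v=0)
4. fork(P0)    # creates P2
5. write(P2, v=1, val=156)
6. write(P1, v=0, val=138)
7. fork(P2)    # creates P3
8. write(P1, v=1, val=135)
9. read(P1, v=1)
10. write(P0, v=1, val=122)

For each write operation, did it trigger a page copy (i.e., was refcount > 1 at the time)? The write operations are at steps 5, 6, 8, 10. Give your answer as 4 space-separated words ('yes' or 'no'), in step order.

Op 1: fork(P0) -> P1. 2 ppages; refcounts: pp0:2 pp1:2
Op 2: read(P1, v0) -> 50. No state change.
Op 3: read(P0, v0) -> 50. No state change.
Op 4: fork(P0) -> P2. 2 ppages; refcounts: pp0:3 pp1:3
Op 5: write(P2, v1, 156). refcount(pp1)=3>1 -> COPY to pp2. 3 ppages; refcounts: pp0:3 pp1:2 pp2:1
Op 6: write(P1, v0, 138). refcount(pp0)=3>1 -> COPY to pp3. 4 ppages; refcounts: pp0:2 pp1:2 pp2:1 pp3:1
Op 7: fork(P2) -> P3. 4 ppages; refcounts: pp0:3 pp1:2 pp2:2 pp3:1
Op 8: write(P1, v1, 135). refcount(pp1)=2>1 -> COPY to pp4. 5 ppages; refcounts: pp0:3 pp1:1 pp2:2 pp3:1 pp4:1
Op 9: read(P1, v1) -> 135. No state change.
Op 10: write(P0, v1, 122). refcount(pp1)=1 -> write in place. 5 ppages; refcounts: pp0:3 pp1:1 pp2:2 pp3:1 pp4:1

yes yes yes no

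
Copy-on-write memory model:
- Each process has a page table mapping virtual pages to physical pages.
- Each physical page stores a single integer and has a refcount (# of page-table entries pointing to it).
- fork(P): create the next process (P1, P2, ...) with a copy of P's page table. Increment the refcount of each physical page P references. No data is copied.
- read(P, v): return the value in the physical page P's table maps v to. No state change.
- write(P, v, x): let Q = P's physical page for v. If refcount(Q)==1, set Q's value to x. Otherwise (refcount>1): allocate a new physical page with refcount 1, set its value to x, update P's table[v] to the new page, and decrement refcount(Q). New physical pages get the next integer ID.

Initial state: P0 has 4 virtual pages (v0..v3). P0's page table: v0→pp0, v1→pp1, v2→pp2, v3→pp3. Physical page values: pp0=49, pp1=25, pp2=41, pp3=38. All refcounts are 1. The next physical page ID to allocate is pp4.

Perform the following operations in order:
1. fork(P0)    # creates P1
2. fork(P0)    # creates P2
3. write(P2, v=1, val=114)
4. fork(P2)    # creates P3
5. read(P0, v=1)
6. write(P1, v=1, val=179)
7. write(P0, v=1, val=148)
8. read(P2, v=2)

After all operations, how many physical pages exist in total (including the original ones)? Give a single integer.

Answer: 6

Derivation:
Op 1: fork(P0) -> P1. 4 ppages; refcounts: pp0:2 pp1:2 pp2:2 pp3:2
Op 2: fork(P0) -> P2. 4 ppages; refcounts: pp0:3 pp1:3 pp2:3 pp3:3
Op 3: write(P2, v1, 114). refcount(pp1)=3>1 -> COPY to pp4. 5 ppages; refcounts: pp0:3 pp1:2 pp2:3 pp3:3 pp4:1
Op 4: fork(P2) -> P3. 5 ppages; refcounts: pp0:4 pp1:2 pp2:4 pp3:4 pp4:2
Op 5: read(P0, v1) -> 25. No state change.
Op 6: write(P1, v1, 179). refcount(pp1)=2>1 -> COPY to pp5. 6 ppages; refcounts: pp0:4 pp1:1 pp2:4 pp3:4 pp4:2 pp5:1
Op 7: write(P0, v1, 148). refcount(pp1)=1 -> write in place. 6 ppages; refcounts: pp0:4 pp1:1 pp2:4 pp3:4 pp4:2 pp5:1
Op 8: read(P2, v2) -> 41. No state change.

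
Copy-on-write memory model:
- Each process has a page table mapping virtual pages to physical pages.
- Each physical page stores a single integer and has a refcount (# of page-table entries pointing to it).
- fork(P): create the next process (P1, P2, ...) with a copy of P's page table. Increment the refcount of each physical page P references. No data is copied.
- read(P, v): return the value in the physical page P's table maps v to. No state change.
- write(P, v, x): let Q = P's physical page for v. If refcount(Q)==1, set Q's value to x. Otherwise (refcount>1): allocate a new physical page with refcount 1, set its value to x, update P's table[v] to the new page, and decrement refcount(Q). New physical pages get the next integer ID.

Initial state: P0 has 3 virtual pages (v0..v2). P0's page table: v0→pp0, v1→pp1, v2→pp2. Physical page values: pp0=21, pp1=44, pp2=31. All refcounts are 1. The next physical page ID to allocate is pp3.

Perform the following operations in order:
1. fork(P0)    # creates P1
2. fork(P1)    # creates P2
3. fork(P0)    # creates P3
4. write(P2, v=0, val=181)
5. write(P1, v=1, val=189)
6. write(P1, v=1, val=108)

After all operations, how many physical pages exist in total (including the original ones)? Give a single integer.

Op 1: fork(P0) -> P1. 3 ppages; refcounts: pp0:2 pp1:2 pp2:2
Op 2: fork(P1) -> P2. 3 ppages; refcounts: pp0:3 pp1:3 pp2:3
Op 3: fork(P0) -> P3. 3 ppages; refcounts: pp0:4 pp1:4 pp2:4
Op 4: write(P2, v0, 181). refcount(pp0)=4>1 -> COPY to pp3. 4 ppages; refcounts: pp0:3 pp1:4 pp2:4 pp3:1
Op 5: write(P1, v1, 189). refcount(pp1)=4>1 -> COPY to pp4. 5 ppages; refcounts: pp0:3 pp1:3 pp2:4 pp3:1 pp4:1
Op 6: write(P1, v1, 108). refcount(pp4)=1 -> write in place. 5 ppages; refcounts: pp0:3 pp1:3 pp2:4 pp3:1 pp4:1

Answer: 5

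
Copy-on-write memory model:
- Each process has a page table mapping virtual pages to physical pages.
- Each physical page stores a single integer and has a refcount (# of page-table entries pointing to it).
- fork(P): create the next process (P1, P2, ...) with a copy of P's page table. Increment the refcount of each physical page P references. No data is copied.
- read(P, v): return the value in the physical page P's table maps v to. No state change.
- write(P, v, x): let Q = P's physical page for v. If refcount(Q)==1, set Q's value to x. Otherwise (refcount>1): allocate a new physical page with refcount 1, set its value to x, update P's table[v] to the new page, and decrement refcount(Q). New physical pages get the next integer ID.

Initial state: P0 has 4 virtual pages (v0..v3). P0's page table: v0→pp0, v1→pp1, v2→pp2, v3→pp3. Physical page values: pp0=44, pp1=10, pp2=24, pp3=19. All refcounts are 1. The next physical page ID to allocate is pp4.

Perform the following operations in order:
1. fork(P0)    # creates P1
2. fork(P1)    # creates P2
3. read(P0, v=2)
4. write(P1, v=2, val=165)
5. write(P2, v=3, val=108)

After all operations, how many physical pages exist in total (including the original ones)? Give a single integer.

Answer: 6

Derivation:
Op 1: fork(P0) -> P1. 4 ppages; refcounts: pp0:2 pp1:2 pp2:2 pp3:2
Op 2: fork(P1) -> P2. 4 ppages; refcounts: pp0:3 pp1:3 pp2:3 pp3:3
Op 3: read(P0, v2) -> 24. No state change.
Op 4: write(P1, v2, 165). refcount(pp2)=3>1 -> COPY to pp4. 5 ppages; refcounts: pp0:3 pp1:3 pp2:2 pp3:3 pp4:1
Op 5: write(P2, v3, 108). refcount(pp3)=3>1 -> COPY to pp5. 6 ppages; refcounts: pp0:3 pp1:3 pp2:2 pp3:2 pp4:1 pp5:1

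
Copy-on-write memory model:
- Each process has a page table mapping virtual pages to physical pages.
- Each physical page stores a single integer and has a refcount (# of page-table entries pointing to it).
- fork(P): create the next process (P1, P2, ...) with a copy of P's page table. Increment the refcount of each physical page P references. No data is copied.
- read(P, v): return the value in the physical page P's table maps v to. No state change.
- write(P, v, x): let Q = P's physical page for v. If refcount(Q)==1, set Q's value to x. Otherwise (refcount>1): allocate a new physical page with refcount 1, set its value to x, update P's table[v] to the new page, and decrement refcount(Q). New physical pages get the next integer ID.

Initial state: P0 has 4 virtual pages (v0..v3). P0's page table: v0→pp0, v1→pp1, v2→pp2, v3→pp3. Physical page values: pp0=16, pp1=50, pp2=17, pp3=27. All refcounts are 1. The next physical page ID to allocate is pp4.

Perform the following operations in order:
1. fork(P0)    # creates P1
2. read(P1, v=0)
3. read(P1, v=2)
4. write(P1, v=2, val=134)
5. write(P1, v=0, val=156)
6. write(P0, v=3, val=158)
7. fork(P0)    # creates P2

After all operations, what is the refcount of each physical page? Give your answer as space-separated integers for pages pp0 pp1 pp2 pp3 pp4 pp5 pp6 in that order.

Op 1: fork(P0) -> P1. 4 ppages; refcounts: pp0:2 pp1:2 pp2:2 pp3:2
Op 2: read(P1, v0) -> 16. No state change.
Op 3: read(P1, v2) -> 17. No state change.
Op 4: write(P1, v2, 134). refcount(pp2)=2>1 -> COPY to pp4. 5 ppages; refcounts: pp0:2 pp1:2 pp2:1 pp3:2 pp4:1
Op 5: write(P1, v0, 156). refcount(pp0)=2>1 -> COPY to pp5. 6 ppages; refcounts: pp0:1 pp1:2 pp2:1 pp3:2 pp4:1 pp5:1
Op 6: write(P0, v3, 158). refcount(pp3)=2>1 -> COPY to pp6. 7 ppages; refcounts: pp0:1 pp1:2 pp2:1 pp3:1 pp4:1 pp5:1 pp6:1
Op 7: fork(P0) -> P2. 7 ppages; refcounts: pp0:2 pp1:3 pp2:2 pp3:1 pp4:1 pp5:1 pp6:2

Answer: 2 3 2 1 1 1 2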